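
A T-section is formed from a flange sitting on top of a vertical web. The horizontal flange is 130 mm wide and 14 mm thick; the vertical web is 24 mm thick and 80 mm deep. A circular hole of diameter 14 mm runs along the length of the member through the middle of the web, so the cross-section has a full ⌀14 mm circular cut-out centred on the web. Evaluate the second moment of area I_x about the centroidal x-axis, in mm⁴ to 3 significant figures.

I_x ≈ 3.03 × 10⁶ mm⁴

Decompose the section into non-overlapping parts with the origin at the bottom-left of its bounding rectangle.
Flange: 130 × 14, A = 1 820 mm², y = 87 mm, Ī = 29 727 mm⁴.
Web: 24 × 80, A = 1 920 mm², y = 40 mm, Ī = 1 024 000 mm⁴.
Hole (subtracted): ⌀14, A = 153.94 mm², y = 40 mm, Ī = 1885.7 mm⁴.
Centroid: ȳ = ΣA·y / ΣA = 63.853 mm.
Transfer each piece to the centroidal x-axis using Ī + A·d² with d = y − 63.853:
  flange: d = 23.147 mm → contributes +1 004 814 mm⁴
  web: d = -23.853 mm → contributes +2 116 456 mm⁴
  hole: d = -23.853 mm → contributes −89 475 mm⁴
Total I = 3 031 796 mm⁴.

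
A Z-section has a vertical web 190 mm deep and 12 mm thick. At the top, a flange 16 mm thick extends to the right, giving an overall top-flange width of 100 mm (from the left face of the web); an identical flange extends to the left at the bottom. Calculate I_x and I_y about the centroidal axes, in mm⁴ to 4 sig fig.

Treat the section as a set of non-overlapping primitives; coordinates are from the bounding-box lower-left.
Web: 12 × 190, A = 2 280 mm², y = 95 mm, Ī = 6 859 000 mm⁴.
Top flange (beyond web): 88 × 16, A = 1 408 mm², y = 182 mm, Ī = 30037.3 mm⁴.
Bottom flange (beyond web): 88 × 16, A = 1 408 mm², y = 8 mm, Ī = 30037.3 mm⁴.
Centroid: ȳ = ΣA·y / ΣA = 95 mm.
Transfer each piece to the centroidal x-axis using Ī + A·d² with d = y − 95:
  web: d = 0 mm → contributes +6 859 000 mm⁴
  top flange (beyond web): d = 87 mm → contributes +10 687 189 mm⁴
  bottom flange (beyond web): d = -87 mm → contributes +10 687 189 mm⁴
Total I = 28 233 379 mm⁴.
For the y-axis: x̄ = 94 mm.
Repeating about the centroidal y-axis gives I_y = 8 884 619 mm⁴.

I_x ≈ 2.823 × 10⁷ mm⁴, I_y ≈ 8.885 × 10⁶ mm⁴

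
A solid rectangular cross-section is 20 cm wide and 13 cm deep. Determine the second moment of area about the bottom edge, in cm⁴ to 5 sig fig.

The section: 20 × 13, A = 260 cm², y = 6.5 cm, Ī = 3661.667 cm⁴.
Transfer it to the bottom edge using Ī + A·d² with d = y − 0:
  the section: d = 6.5 cm → contributes +14646.67 cm⁴
Total I = 14646.67 cm⁴.

I_base ≈ 1.4647 × 10⁴ cm⁴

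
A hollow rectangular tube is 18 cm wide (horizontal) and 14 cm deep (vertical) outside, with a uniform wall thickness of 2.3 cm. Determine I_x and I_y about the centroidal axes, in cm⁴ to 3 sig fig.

Treat the section as a set of non-overlapping primitives; coordinates are from the bounding-box lower-left.
Outer rectangle: 18 × 14, A = 252 cm², y = 7 cm, Ī = 4 116 cm⁴.
Inner void (subtracted): 13.4 × 9.4, A = 125.96 cm², y = 7 cm, Ī = 927.49 cm⁴.
By symmetry the centroid is at mid-height, ȳ = 7 cm.
All pieces are centred on the centroidal x-axis, so I = ΣĪ (holes subtracted) = 3188.5 cm⁴.
Repeating about the centroidal y-axis gives I_y = 4919.2 cm⁴.

I_x ≈ 3190 cm⁴, I_y ≈ 4920 cm⁴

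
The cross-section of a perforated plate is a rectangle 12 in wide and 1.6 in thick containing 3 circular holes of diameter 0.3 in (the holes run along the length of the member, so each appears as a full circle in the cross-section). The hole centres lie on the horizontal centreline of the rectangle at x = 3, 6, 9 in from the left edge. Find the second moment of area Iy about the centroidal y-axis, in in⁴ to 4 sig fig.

Split into non-overlapping primitives; take the origin at the lower-left of the bounding box.
Plate: 12 × 1.6, A = 19.2 in², x = 6 in, Ī = 230.4 in⁴.
Hole 1 (subtracted): ⌀0.3, A = 0.0706858 in², x = 3 in, Ī = 0.000397608 in⁴.
Hole 2 (subtracted): ⌀0.3, A = 0.0706858 in², x = 6 in, Ī = 0.000397608 in⁴.
Hole 3 (subtracted): ⌀0.3, A = 0.0706858 in², x = 9 in, Ī = 0.000397608 in⁴.
By symmetry the centroid is at mid-width, x̄ = 6 in.
Transfer each piece to the centroidal y-axis using Ī + A·d² with d = x − 6:
  plate: d = 0 in → contributes +230.4 in⁴
  hole 1: d = -3 in → contributes −0.63657 in⁴
  hole 2: d = 0 in → contributes −0.000397608 in⁴
  hole 3: d = 3 in → contributes −0.63657 in⁴
Total I = 229.126 in⁴.

Iy ≈ 229.1 in⁴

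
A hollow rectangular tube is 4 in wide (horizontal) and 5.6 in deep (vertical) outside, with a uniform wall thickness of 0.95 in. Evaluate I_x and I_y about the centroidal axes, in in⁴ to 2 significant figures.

Treat the section as a set of non-overlapping primitives; coordinates are from the bounding-box lower-left.
Outer rectangle: 4 × 5.6, A = 22.4 in², y = 2.8 in, Ī = 58.54 in⁴.
Inner void (subtracted): 2.1 × 3.7, A = 7.77 in², y = 2.8 in, Ī = 8.864 in⁴.
By symmetry the centroid is at mid-height, ȳ = 2.8 in.
All pieces are centred on the centroidal x-axis, so I = ΣĪ (holes subtracted) = 49.67 in⁴.
Repeating about the centroidal y-axis gives I_y = 27.01 in⁴.

I_x ≈ 50 in⁴, I_y ≈ 27 in⁴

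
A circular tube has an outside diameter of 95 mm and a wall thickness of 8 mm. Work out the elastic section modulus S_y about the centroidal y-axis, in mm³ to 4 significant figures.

S_y ≈ 4.392 × 10⁴ mm³

Break the section into simple shapes (no overlaps), measuring from the bottom-left corner of the bounding box.
Outer circle: ⌀95, A = 7088.22 mm², x = 47.5 mm, Ī = 3 998 198 mm⁴.
Bore (subtracted): ⌀79, A = 4901.67 mm², x = 47.5 mm, Ī = 1 911 958 mm⁴.
By symmetry the centroid is at mid-width, x̄ = 47.5 mm.
All pieces are centred on the centroidal y-axis, so I = ΣĪ (holes subtracted) = 2 086 241 mm⁴.
Extreme fibre distance c = 47.5 mm; S = I/c = 43920.9 mm³.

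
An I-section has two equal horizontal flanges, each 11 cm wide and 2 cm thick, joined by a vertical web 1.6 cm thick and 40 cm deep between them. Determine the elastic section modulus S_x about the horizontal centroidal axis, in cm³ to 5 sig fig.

Break the section into simple shapes (no overlaps), measuring from the bottom-left corner of the bounding box.
Bottom flange: 11 × 2, A = 22 cm², y = 1 cm, Ī = 7.333333 cm⁴.
Web: 1.6 × 40, A = 64 cm², y = 22 cm, Ī = 8533.333 cm⁴.
Top flange: 11 × 2, A = 22 cm², y = 43 cm, Ī = 7.333333 cm⁴.
By symmetry the centroid is at mid-height, ȳ = 22 cm.
Transfer each piece to the horizontal centroidal axis using Ī + A·d² with d = y − 22:
  bottom flange: d = -21 cm → contributes +9709.333 cm⁴
  web: d = 0 cm → contributes +8533.333 cm⁴
  top flange: d = 21 cm → contributes +9709.333 cm⁴
Total I = 27 952 cm⁴.
Extreme fibre distance c = 22 cm; S = I/c = 1270.545 cm³.

S_x ≈ 1270.5 cm³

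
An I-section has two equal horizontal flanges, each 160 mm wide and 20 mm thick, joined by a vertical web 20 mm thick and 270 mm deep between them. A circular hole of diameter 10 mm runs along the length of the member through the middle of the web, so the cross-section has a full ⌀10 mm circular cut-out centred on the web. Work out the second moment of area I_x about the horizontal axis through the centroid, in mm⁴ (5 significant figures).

Treat the section as a set of non-overlapping primitives; coordinates are from the bounding-box lower-left.
Bottom flange: 160 × 20, A = 3 200 mm², y = 10 mm, Ī = 106666.7 mm⁴.
Web: 20 × 270, A = 5 400 mm², y = 155 mm, Ī = 32 805 000 mm⁴.
Top flange: 160 × 20, A = 3 200 mm², y = 300 mm, Ī = 106666.7 mm⁴.
Hole (subtracted): ⌀10, A = 78.53982 mm², y = 155 mm, Ī = 490.8739 mm⁴.
By symmetry the centroid is at mid-height, ȳ = 155 mm.
Transfer each piece to the horizontal axis through the centroid using Ī + A·d² with d = y − 155:
  bottom flange: d = -145 mm → contributes +67 386 667 mm⁴
  web: d = 0 mm → contributes +32 805 000 mm⁴
  top flange: d = 145 mm → contributes +67 386 667 mm⁴
  hole: d = 0 mm → contributes −490.8739 mm⁴
Total I = 167 577 842 mm⁴.

I_x ≈ 1.6758 × 10⁸ mm⁴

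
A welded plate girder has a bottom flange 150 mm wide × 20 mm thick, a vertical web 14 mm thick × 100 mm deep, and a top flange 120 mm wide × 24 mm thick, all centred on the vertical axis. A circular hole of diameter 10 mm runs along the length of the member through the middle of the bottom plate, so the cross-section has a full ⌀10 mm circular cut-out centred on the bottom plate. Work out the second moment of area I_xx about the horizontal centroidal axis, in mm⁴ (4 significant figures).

I_xx ≈ 2.299 × 10⁷ mm⁴

Treat the section as a set of non-overlapping primitives; coordinates are from the bounding-box lower-left.
Bottom plate: 150 × 20, A = 3 000 mm², y = 10 mm, Ī = 100 000 mm⁴.
Web plate: 14 × 100, A = 1 400 mm², y = 70 mm, Ī = 1 166 667 mm⁴.
Top plate: 120 × 24, A = 2 880 mm², y = 132 mm, Ī = 138 240 mm⁴.
Hole (subtracted): ⌀10, A = 78.5398 mm², y = 10 mm, Ī = 490.874 mm⁴.
Centroid: ȳ = ΣA·y / ΣA = 70.4544 mm.
Transfer each piece to the horizontal centroidal axis using Ī + A·d² with d = y − 70.4544:
  bottom plate: d = -60.4544 mm → contributes +11 064 206 mm⁴
  web plate: d = -0.454406 mm → contributes +1 166 956 mm⁴
  top plate: d = 61.5456 mm → contributes +11 047 277 mm⁴
  hole: d = -60.4544 mm → contributes −287 533 mm⁴
Total I = 22 990 905 mm⁴.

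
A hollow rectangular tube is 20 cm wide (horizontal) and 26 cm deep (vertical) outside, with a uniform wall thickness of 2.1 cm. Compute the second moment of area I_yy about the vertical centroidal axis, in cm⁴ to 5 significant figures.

I_yy ≈ 1.0168 × 10⁴ cm⁴

Break the section into simple shapes (no overlaps), measuring from the bottom-left corner of the bounding box.
Outer rectangle: 20 × 26, A = 520 cm², x = 10 cm, Ī = 17333.33 cm⁴.
Inner void (subtracted): 15.8 × 21.8, A = 344.44 cm², x = 10 cm, Ī = 7165.5 cm⁴.
By symmetry the centroid is at mid-width, x̄ = 10 cm.
All pieces are centred on the vertical centroidal axis, so I = ΣĪ (holes subtracted) = 10167.83 cm⁴.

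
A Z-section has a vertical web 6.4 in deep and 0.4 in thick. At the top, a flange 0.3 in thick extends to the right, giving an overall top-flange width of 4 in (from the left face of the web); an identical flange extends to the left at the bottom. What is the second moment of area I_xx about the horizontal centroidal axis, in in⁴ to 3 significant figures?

Split into non-overlapping primitives; take the origin at the lower-left of the bounding box.
Web: 0.4 × 6.4, A = 2.56 in², y = 3.2 in, Ī = 8.7381 in⁴.
Top flange (beyond web): 3.6 × 0.3, A = 1.08 in², y = 6.25 in, Ī = 0.0081 in⁴.
Bottom flange (beyond web): 3.6 × 0.3, A = 1.08 in², y = 0.15 in, Ī = 0.0081 in⁴.
Centroid: ȳ = ΣA·y / ΣA = 3.2 in.
Transfer each piece to the horizontal centroidal axis using Ī + A·d² with d = y − 3.2:
  web: d = 0 in → contributes +8.7381 in⁴
  top flange (beyond web): d = 3.05 in → contributes +10.055 in⁴
  bottom flange (beyond web): d = -3.05 in → contributes +10.055 in⁴
Total I = 28.848 in⁴.

I_xx ≈ 28.8 in⁴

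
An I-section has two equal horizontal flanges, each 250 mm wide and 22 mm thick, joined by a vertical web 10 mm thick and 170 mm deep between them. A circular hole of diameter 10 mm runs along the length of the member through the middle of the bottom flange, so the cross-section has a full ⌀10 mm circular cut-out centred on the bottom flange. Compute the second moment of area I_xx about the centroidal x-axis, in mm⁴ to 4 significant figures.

I_xx ≈ 1.052 × 10⁸ mm⁴

Split into non-overlapping primitives; take the origin at the lower-left of the bounding box.
Bottom flange: 250 × 22, A = 5 500 mm², y = 11 mm, Ī = 221 833 mm⁴.
Web: 10 × 170, A = 1 700 mm², y = 107 mm, Ī = 4 094 167 mm⁴.
Top flange: 250 × 22, A = 5 500 mm², y = 203 mm, Ī = 221 833 mm⁴.
Hole (subtracted): ⌀10, A = 78.5398 mm², y = 11 mm, Ī = 490.874 mm⁴.
Centroid: ȳ = ΣA·y / ΣA = 107.597 mm.
Transfer each piece to the centroidal x-axis using Ī + A·d² with d = y − 107.597:
  bottom flange: d = -96.5974 mm → contributes +51 542 631 mm⁴
  web: d = -0.597381 mm → contributes +4 094 773 mm⁴
  top flange: d = 95.4026 mm → contributes +50 280 962 mm⁴
  hole: d = -96.5974 mm → contributes −733 350 mm⁴
Total I = 105 185 015 mm⁴.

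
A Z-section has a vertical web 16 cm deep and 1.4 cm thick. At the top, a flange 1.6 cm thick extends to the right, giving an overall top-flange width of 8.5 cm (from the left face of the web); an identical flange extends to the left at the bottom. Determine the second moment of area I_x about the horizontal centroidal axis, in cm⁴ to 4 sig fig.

Break the section into simple shapes (no overlaps), measuring from the bottom-left corner of the bounding box.
Web: 1.4 × 16, A = 22.4 cm², y = 8 cm, Ī = 477.867 cm⁴.
Top flange (beyond web): 7.1 × 1.6, A = 11.36 cm², y = 15.2 cm, Ī = 2.42347 cm⁴.
Bottom flange (beyond web): 7.1 × 1.6, A = 11.36 cm², y = 0.8 cm, Ī = 2.42347 cm⁴.
Centroid: ȳ = ΣA·y / ΣA = 8 cm.
Transfer each piece to the horizontal centroidal axis using Ī + A·d² with d = y − 8:
  web: d = 0 cm → contributes +477.867 cm⁴
  top flange (beyond web): d = 7.2 cm → contributes +591.326 cm⁴
  bottom flange (beyond web): d = -7.2 cm → contributes +591.326 cm⁴
Total I = 1660.52 cm⁴.

I_x ≈ 1661 cm⁴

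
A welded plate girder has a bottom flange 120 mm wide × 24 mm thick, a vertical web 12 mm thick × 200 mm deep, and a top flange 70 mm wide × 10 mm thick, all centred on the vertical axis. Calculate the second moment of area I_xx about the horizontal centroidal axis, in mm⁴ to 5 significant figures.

Treat the section as a set of non-overlapping primitives; coordinates are from the bounding-box lower-left.
Bottom plate: 120 × 24, A = 2 880 mm², y = 12 mm, Ī = 138 240 mm⁴.
Web plate: 12 × 200, A = 2 400 mm², y = 124 mm, Ī = 8 000 000 mm⁴.
Top plate: 70 × 10, A = 700 mm², y = 229 mm, Ī = 5833.333 mm⁴.
Centroid: ȳ = ΣA·y / ΣA = 82.35117 mm.
Transfer each piece to the horizontal centroidal axis using Ī + A·d² with d = y − 82.35117:
  bottom plate: d = -70.35117 mm → contributes +14 392 187 mm⁴
  web plate: d = 41.64883 mm → contributes +12 163 100 mm⁴
  top plate: d = 146.6488 mm → contributes +15 059 949 mm⁴
Total I = 41 615 236 mm⁴.

I_xx ≈ 4.1615 × 10⁷ mm⁴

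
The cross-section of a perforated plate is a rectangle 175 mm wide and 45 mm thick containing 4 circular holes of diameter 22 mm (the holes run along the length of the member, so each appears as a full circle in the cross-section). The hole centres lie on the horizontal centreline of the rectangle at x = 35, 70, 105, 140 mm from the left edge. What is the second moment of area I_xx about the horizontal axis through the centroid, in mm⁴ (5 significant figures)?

I_xx ≈ 1.2829 × 10⁶ mm⁴

Split into non-overlapping primitives; take the origin at the lower-left of the bounding box.
Plate: 175 × 45, A = 7 875 mm², y = 22.5 mm, Ī = 1 328 906 mm⁴.
Hole 1 (subtracted): ⌀22, A = 380.1327 mm², y = 22.5 mm, Ī = 11499.01 mm⁴.
Hole 2 (subtracted): ⌀22, A = 380.1327 mm², y = 22.5 mm, Ī = 11499.01 mm⁴.
Hole 3 (subtracted): ⌀22, A = 380.1327 mm², y = 22.5 mm, Ī = 11499.01 mm⁴.
Hole 4 (subtracted): ⌀22, A = 380.1327 mm², y = 22.5 mm, Ī = 11499.01 mm⁴.
By symmetry the centroid is at mid-height, ȳ = 22.5 mm.
All pieces are centred on the horizontal axis through the centroid, so I = ΣĪ (holes subtracted) = 1 282 910 mm⁴.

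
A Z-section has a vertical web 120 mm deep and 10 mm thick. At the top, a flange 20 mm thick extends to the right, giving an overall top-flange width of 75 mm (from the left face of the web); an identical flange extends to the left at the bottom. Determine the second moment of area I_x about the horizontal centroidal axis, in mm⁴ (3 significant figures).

Split into non-overlapping primitives; take the origin at the lower-left of the bounding box.
Web: 10 × 120, A = 1 200 mm², y = 60 mm, Ī = 1 440 000 mm⁴.
Top flange (beyond web): 65 × 20, A = 1 300 mm², y = 110 mm, Ī = 43 333 mm⁴.
Bottom flange (beyond web): 65 × 20, A = 1 300 mm², y = 10 mm, Ī = 43 333 mm⁴.
Centroid: ȳ = ΣA·y / ΣA = 60 mm.
Transfer each piece to the horizontal centroidal axis using Ī + A·d² with d = y − 60:
  web: d = 0 mm → contributes +1 440 000 mm⁴
  top flange (beyond web): d = 50 mm → contributes +3 293 333 mm⁴
  bottom flange (beyond web): d = -50 mm → contributes +3 293 333 mm⁴
Total I = 8 026 667 mm⁴.

I_x ≈ 8.03 × 10⁶ mm⁴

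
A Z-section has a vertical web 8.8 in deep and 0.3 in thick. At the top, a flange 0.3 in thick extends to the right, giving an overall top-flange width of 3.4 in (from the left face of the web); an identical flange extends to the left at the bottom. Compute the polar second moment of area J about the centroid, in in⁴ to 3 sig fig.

J ≈ 57.5 in⁴

Decompose the section into non-overlapping parts with the origin at the bottom-left of its bounding rectangle.
Web: 0.3 × 8.8, A = 2.64 in², y = 4.4 in, Ī = 17.037 in⁴.
Top flange (beyond web): 3.1 × 0.3, A = 0.93 in², y = 8.65 in, Ī = 0.006975 in⁴.
Bottom flange (beyond web): 3.1 × 0.3, A = 0.93 in², y = 0.15 in, Ī = 0.006975 in⁴.
Centroid: ȳ = ΣA·y / ΣA = 4.4 in.
Transfer each piece to the centroidal x-axis using Ī + A·d² with d = y − 4.4:
  web: d = 0 in → contributes +17.037 in⁴
  top flange (beyond web): d = 4.25 in → contributes +16.805 in⁴
  bottom flange (beyond web): d = -4.25 in → contributes +16.805 in⁴
Total I = 50.647 in⁴.
For the y-axis: x̄ = 3.25 in.
Repeating about the centroidal y-axis gives I_y = 6.8848 in⁴.
Polar second moment: J = I_x + I_y = 57.532 in⁴.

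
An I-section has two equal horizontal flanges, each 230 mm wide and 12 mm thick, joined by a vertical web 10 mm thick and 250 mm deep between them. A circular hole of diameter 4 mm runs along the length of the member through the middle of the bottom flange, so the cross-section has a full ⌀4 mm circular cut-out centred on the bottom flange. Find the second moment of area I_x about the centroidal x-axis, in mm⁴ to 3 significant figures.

Split into non-overlapping primitives; take the origin at the lower-left of the bounding box.
Bottom flange: 230 × 12, A = 2 760 mm², y = 6 mm, Ī = 33 120 mm⁴.
Web: 10 × 250, A = 2 500 mm², y = 137 mm, Ī = 13 020 833 mm⁴.
Top flange: 230 × 12, A = 2 760 mm², y = 268 mm, Ī = 33 120 mm⁴.
Hole (subtracted): ⌀4, A = 12.566 mm², y = 6 mm, Ī = 12.566 mm⁴.
Centroid: ȳ = ΣA·y / ΣA = 137.21 mm.
Transfer each piece to the centroidal x-axis using Ī + A·d² with d = y − 137.21:
  bottom flange: d = -131.21 mm → contributes +47 546 258 mm⁴
  web: d = -0.20558 mm → contributes +13 020 939 mm⁴
  top flange: d = 130.79 mm → contributes +47 248 935 mm⁴
  hole: d = -131.21 mm → contributes −216 341 mm⁴
Total I = 107 599 791 mm⁴.

I_x ≈ 1.08 × 10⁸ mm⁴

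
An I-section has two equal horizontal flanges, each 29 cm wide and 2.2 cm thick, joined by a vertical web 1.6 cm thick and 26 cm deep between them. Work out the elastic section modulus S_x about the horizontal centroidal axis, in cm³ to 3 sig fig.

Decompose the section into non-overlapping parts with the origin at the bottom-left of its bounding rectangle.
Bottom flange: 29 × 2.2, A = 63.8 cm², y = 1.1 cm, Ī = 25.733 cm⁴.
Web: 1.6 × 26, A = 41.6 cm², y = 15.2 cm, Ī = 2343.5 cm⁴.
Top flange: 29 × 2.2, A = 63.8 cm², y = 29.3 cm, Ī = 25.733 cm⁴.
By symmetry the centroid is at mid-height, ȳ = 15.2 cm.
Transfer each piece to the horizontal centroidal axis using Ī + A·d² with d = y − 15.2:
  bottom flange: d = -14.1 cm → contributes +12 710 cm⁴
  web: d = 0 cm → contributes +2343.5 cm⁴
  top flange: d = 14.1 cm → contributes +12 710 cm⁴
Total I = 27 763 cm⁴.
Extreme fibre distance c = 15.2 cm; S = I/c = 1826.5 cm³.

S_x ≈ 1830 cm³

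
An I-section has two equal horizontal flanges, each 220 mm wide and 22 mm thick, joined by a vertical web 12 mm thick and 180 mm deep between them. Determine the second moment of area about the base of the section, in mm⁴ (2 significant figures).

Split into non-overlapping primitives; take the origin at the lower-left of the bounding box.
Bottom flange: 220 × 22, A = 4 840 mm², y = 11 mm, Ī = 195 213 mm⁴.
Web: 12 × 180, A = 2 160 mm², y = 112 mm, Ī = 5 832 000 mm⁴.
Top flange: 220 × 22, A = 4 840 mm², y = 213 mm, Ī = 195 213 mm⁴.
Transfer each piece to the bottom edge using Ī + A·d² with d = y − 0:
  bottom flange: d = 11 mm → contributes +780 853 mm⁴
  web: d = 112 mm → contributes +32 927 040 mm⁴
  top flange: d = 213 mm → contributes +219 781 173 mm⁴
Total I = 253 489 067 mm⁴.

I_base ≈ 2.5 × 10⁸ mm⁴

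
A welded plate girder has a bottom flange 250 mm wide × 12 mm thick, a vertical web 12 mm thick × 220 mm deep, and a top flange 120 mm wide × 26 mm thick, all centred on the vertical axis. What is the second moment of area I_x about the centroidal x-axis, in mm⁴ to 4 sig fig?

Decompose the section into non-overlapping parts with the origin at the bottom-left of its bounding rectangle.
Bottom plate: 250 × 12, A = 3 000 mm², y = 6 mm, Ī = 36 000 mm⁴.
Web plate: 12 × 220, A = 2 640 mm², y = 122 mm, Ī = 10 648 000 mm⁴.
Top plate: 120 × 26, A = 3 120 mm², y = 245 mm, Ī = 175 760 mm⁴.
Centroid: ȳ = ΣA·y / ΣA = 126.082 mm.
Transfer each piece to the centroidal x-axis using Ī + A·d² with d = y − 126.082:
  bottom plate: d = -120.082 mm → contributes +43 295 198 mm⁴
  web plate: d = -4.08219 mm → contributes +10 691 994 mm⁴
  top plate: d = 118.918 mm → contributes +44 297 069 mm⁴
Total I = 98 284 261 mm⁴.

I_x ≈ 9.828 × 10⁷ mm⁴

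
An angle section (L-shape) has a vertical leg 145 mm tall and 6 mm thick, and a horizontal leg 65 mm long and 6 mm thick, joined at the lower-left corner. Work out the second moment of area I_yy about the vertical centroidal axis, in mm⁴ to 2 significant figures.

I_yy ≈ 3.7 × 10⁵ mm⁴

Split into non-overlapping primitives; take the origin at the lower-left of the bounding box.
Vertical leg: 6 × 145, A = 870 mm², x = 3 mm, Ī = 2 610 mm⁴.
Horizontal leg (remainder): 59 × 6, A = 354 mm², x = 35.5 mm, Ī = 102 690 mm⁴.
Centroid: x̄ = ΣA·x / ΣA = 12.4 mm.
Transfer each piece to the vertical centroidal axis using Ī + A·d² with d = x − 12.4:
  vertical leg: d = -9.4 mm → contributes +79 475 mm⁴
  horizontal leg (remainder): d = 23.1 mm → contributes +291 595 mm⁴
Total I = 371 071 mm⁴.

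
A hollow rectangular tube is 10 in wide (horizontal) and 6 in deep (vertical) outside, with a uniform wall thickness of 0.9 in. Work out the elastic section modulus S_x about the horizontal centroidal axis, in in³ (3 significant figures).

S_x ≈ 43.1 in³

Decompose the section into non-overlapping parts with the origin at the bottom-left of its bounding rectangle.
Outer rectangle: 10 × 6, A = 60 in², y = 3 in, Ī = 180 in⁴.
Inner void (subtracted): 8.2 × 4.2, A = 34.44 in², y = 3 in, Ī = 50.627 in⁴.
By symmetry the centroid is at mid-height, ȳ = 3 in.
All pieces are centred on the horizontal centroidal axis, so I = ΣĪ (holes subtracted) = 129.37 in⁴.
Extreme fibre distance c = 3 in; S = I/c = 43.124 in³.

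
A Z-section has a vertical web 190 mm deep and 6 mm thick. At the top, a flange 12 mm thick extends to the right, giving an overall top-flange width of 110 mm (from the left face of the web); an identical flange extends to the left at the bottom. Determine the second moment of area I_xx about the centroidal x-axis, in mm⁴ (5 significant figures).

I_xx ≈ 2.3230 × 10⁷ mm⁴

Break the section into simple shapes (no overlaps), measuring from the bottom-left corner of the bounding box.
Web: 6 × 190, A = 1 140 mm², y = 95 mm, Ī = 3 429 500 mm⁴.
Top flange (beyond web): 104 × 12, A = 1 248 mm², y = 184 mm, Ī = 14 976 mm⁴.
Bottom flange (beyond web): 104 × 12, A = 1 248 mm², y = 6 mm, Ī = 14 976 mm⁴.
Centroid: ȳ = ΣA·y / ΣA = 95 mm.
Transfer each piece to the centroidal x-axis using Ī + A·d² with d = y − 95:
  web: d = 0 mm → contributes +3 429 500 mm⁴
  top flange (beyond web): d = 89 mm → contributes +9 900 384 mm⁴
  bottom flange (beyond web): d = -89 mm → contributes +9 900 384 mm⁴
Total I = 23 230 268 mm⁴.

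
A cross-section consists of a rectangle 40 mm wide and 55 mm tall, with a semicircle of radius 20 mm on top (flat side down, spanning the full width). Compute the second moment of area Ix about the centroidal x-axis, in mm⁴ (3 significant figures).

Ix ≈ 1.21 × 10⁶ mm⁴

Split into non-overlapping primitives; take the origin at the lower-left of the bounding box.
Rectangular body: 40 × 55, A = 2 200 mm², y = 27.5 mm, Ī = 554 583 mm⁴.
Semicircular cap: semicircle r = 20, A = 628.32 mm², y = 63.488 mm, Ī = 17 561 mm⁴.
Centroid: ȳ = ΣA·y / ΣA = 35.495 mm.
Transfer each piece to the centroidal x-axis using Ī + A·d² with d = y − 35.495:
  rectangular body: d = -7.9949 mm → contributes +695 203 mm⁴
  semicircular cap: d = 27.993 mm → contributes +509 930 mm⁴
Total I = 1 205 133 mm⁴.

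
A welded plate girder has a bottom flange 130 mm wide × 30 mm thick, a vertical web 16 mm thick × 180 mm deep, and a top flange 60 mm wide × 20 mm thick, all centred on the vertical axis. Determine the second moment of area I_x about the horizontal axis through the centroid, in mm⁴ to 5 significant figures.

Treat the section as a set of non-overlapping primitives; coordinates are from the bounding-box lower-left.
Bottom plate: 130 × 30, A = 3 900 mm², y = 15 mm, Ī = 292 500 mm⁴.
Web plate: 16 × 180, A = 2 880 mm², y = 120 mm, Ī = 7 776 000 mm⁴.
Top plate: 60 × 20, A = 1 200 mm², y = 220 mm, Ī = 40 000 mm⁴.
Centroid: ȳ = ΣA·y / ΣA = 83.7218 mm.
Transfer each piece to the horizontal axis through the centroid using Ī + A·d² with d = y − 83.7218:
  bottom plate: d = -68.7218 mm → contributes +18 710 977 mm⁴
  web plate: d = 36.2782 mm → contributes +11 566 390 mm⁴
  top plate: d = 136.2782 mm → contributes +22 326 096 mm⁴
Total I = 52 603 462 mm⁴.

I_x ≈ 5.2603 × 10⁷ mm⁴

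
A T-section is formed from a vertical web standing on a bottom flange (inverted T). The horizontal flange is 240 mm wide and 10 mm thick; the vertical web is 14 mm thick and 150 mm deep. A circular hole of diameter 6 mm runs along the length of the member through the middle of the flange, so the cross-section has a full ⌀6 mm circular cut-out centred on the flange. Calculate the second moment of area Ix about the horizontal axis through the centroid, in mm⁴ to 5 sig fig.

Ix ≈ 1.1086 × 10⁷ mm⁴

Treat the section as a set of non-overlapping primitives; coordinates are from the bounding-box lower-left.
Flange: 240 × 10, A = 2 400 mm², y = 5 mm, Ī = 20 000 mm⁴.
Web: 14 × 150, A = 2 100 mm², y = 85 mm, Ī = 3 937 500 mm⁴.
Hole (subtracted): ⌀6, A = 28.27433 mm², y = 5 mm, Ī = 63.61725 mm⁴.
Centroid: ȳ = ΣA·y / ΣA = 42.56939 mm.
Transfer each piece to the horizontal axis through the centroid using Ī + A·d² with d = y − 42.56939:
  flange: d = -37.56939 mm → contributes +3 407 502 mm⁴
  web: d = 42.43061 mm → contributes +7 718 249 mm⁴
  hole: d = -37.56939 mm → contributes −39971.68 mm⁴
Total I = 11 085 779 mm⁴.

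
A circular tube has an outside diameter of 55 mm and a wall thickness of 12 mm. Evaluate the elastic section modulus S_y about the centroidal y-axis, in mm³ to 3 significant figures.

S_y ≈ 1.47 × 10⁴ mm³

Split into non-overlapping primitives; take the origin at the lower-left of the bounding box.
Outer circle: ⌀55, A = 2375.8 mm², x = 27.5 mm, Ī = 449 180 mm⁴.
Bore (subtracted): ⌀31, A = 754.77 mm², x = 27.5 mm, Ī = 45 333 mm⁴.
By symmetry the centroid is at mid-width, x̄ = 27.5 mm.
All pieces are centred on the centroidal y-axis, so I = ΣĪ (holes subtracted) = 403 847 mm⁴.
Extreme fibre distance c = 27.5 mm; S = I/c = 14 685 mm³.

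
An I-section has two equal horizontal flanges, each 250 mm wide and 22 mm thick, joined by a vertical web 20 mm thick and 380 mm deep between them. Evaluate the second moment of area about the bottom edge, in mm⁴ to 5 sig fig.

I_base ≈ 1.3723 × 10⁹ mm⁴

Treat the section as a set of non-overlapping primitives; coordinates are from the bounding-box lower-left.
Bottom flange: 250 × 22, A = 5 500 mm², y = 11 mm, Ī = 221833.3 mm⁴.
Web: 20 × 380, A = 7 600 mm², y = 212 mm, Ī = 91 453 333 mm⁴.
Top flange: 250 × 22, A = 5 500 mm², y = 413 mm, Ī = 221833.3 mm⁴.
Transfer each piece to a horizontal axis along the bottom face using Ī + A·d² with d = y − 0:
  bottom flange: d = 11 mm → contributes +887333.3 mm⁴
  web: d = 212 mm → contributes +433 027 733 mm⁴
  top flange: d = 413 mm → contributes +938 351 333 mm⁴
Total I = 1 372 266 400 mm⁴.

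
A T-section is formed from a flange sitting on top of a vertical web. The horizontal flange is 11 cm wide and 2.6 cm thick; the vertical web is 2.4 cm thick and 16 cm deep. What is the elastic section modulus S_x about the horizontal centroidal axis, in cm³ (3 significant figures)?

Split into non-overlapping primitives; take the origin at the lower-left of the bounding box.
Flange: 11 × 2.6, A = 28.6 cm², y = 17.3 cm, Ī = 16.111 cm⁴.
Web: 2.4 × 16, A = 38.4 cm², y = 8 cm, Ī = 819.2 cm⁴.
Centroid: ȳ = ΣA·y / ΣA = 11.97 cm.
Transfer each piece to the horizontal centroidal axis using Ī + A·d² with d = y − 11.97:
  flange: d = 5.3301 cm → contributes +828.65 cm⁴
  web: d = -3.9699 cm → contributes +1424.4 cm⁴
Total I = 2 253 cm⁴.
Extreme fibre distance c = 11.97 cm; S = I/c = 188.22 cm³.

S_x ≈ 188 cm³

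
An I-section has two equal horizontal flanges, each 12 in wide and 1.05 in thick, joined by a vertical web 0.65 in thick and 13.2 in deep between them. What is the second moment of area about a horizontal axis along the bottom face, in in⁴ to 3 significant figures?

I_base ≈ 3380 in⁴

Treat the section as a set of non-overlapping primitives; coordinates are from the bounding-box lower-left.
Bottom flange: 12 × 1.05, A = 12.6 in², y = 0.525 in, Ī = 1.1576 in⁴.
Web: 0.65 × 13.2, A = 8.58 in², y = 7.65 in, Ī = 124.58 in⁴.
Top flange: 12 × 1.05, A = 12.6 in², y = 14.775 in, Ī = 1.1576 in⁴.
Transfer each piece to the bottom edge using Ī + A·d² with d = y − 0:
  bottom flange: d = 0.525 in → contributes +4.6305 in⁴
  web: d = 7.65 in → contributes +626.7 in⁴
  top flange: d = 14.775 in → contributes +2751.7 in⁴
Total I = 3383.1 in⁴.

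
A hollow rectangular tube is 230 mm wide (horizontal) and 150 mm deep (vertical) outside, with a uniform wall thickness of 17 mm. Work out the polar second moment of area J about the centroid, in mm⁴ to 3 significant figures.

J ≈ 1.18 × 10⁸ mm⁴

Split into non-overlapping primitives; take the origin at the lower-left of the bounding box.
Outer rectangle: 230 × 150, A = 34 500 mm², y = 75 mm, Ī = 64 687 500 mm⁴.
Inner void (subtracted): 196 × 116, A = 22 736 mm², y = 75 mm, Ī = 25 494 635 mm⁴.
By symmetry the centroid is at mid-height, ȳ = 75 mm.
All pieces are centred on the centroidal x-axis, so I = ΣĪ (holes subtracted) = 39 192 865 mm⁴.
Repeating about the centroidal y-axis gives I_y = 79 301 985 mm⁴.
Polar second moment: J = I_x + I_y = 118 494 851 mm⁴.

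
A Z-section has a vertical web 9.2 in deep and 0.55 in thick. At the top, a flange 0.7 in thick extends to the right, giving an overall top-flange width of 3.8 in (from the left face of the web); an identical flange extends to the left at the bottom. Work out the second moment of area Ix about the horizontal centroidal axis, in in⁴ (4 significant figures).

Decompose the section into non-overlapping parts with the origin at the bottom-left of its bounding rectangle.
Web: 0.55 × 9.2, A = 5.06 in², y = 4.6 in, Ī = 35.6899 in⁴.
Top flange (beyond web): 3.25 × 0.7, A = 2.275 in², y = 8.85 in, Ī = 0.0928958 in⁴.
Bottom flange (beyond web): 3.25 × 0.7, A = 2.275 in², y = 0.35 in, Ī = 0.0928958 in⁴.
Centroid: ȳ = ΣA·y / ΣA = 4.6 in.
Transfer each piece to the horizontal centroidal axis using Ī + A·d² with d = y − 4.6:
  web: d = 0 in → contributes +35.6899 in⁴
  top flange (beyond web): d = 4.25 in → contributes +41.1851 in⁴
  bottom flange (beyond web): d = -4.25 in → contributes +41.1851 in⁴
Total I = 118.06 in⁴.

Ix ≈ 118.1 in⁴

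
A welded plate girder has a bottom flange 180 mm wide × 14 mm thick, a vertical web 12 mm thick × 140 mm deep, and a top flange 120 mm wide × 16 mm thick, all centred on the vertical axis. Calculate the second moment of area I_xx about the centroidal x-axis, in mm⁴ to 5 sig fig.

Treat the section as a set of non-overlapping primitives; coordinates are from the bounding-box lower-left.
Bottom plate: 180 × 14, A = 2 520 mm², y = 7 mm, Ī = 41 160 mm⁴.
Web plate: 12 × 140, A = 1 680 mm², y = 84 mm, Ī = 2 744 000 mm⁴.
Top plate: 120 × 16, A = 1 920 mm², y = 162 mm, Ī = 40 960 mm⁴.
Centroid: ȳ = ΣA·y / ΣA = 76.76471 mm.
Transfer each piece to the centroidal x-axis using Ī + A·d² with d = y − 76.76471:
  bottom plate: d = -69.76471 mm → contributes +12 306 288 mm⁴
  web plate: d = 7.235294 mm → contributes +2 831 947 mm⁴
  top plate: d = 85.23529 mm → contributes +13 989 866 mm⁴
Total I = 29 128 101 mm⁴.

I_xx ≈ 2.9128 × 10⁷ mm⁴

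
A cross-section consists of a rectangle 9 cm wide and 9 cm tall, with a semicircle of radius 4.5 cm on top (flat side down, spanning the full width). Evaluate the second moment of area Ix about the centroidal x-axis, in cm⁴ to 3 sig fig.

Ix ≈ 1530 cm⁴

Break the section into simple shapes (no overlaps), measuring from the bottom-left corner of the bounding box.
Rectangular body: 9 × 9, A = 81 cm², y = 4.5 cm, Ī = 546.75 cm⁴.
Semicircular cap: semicircle r = 4.5, A = 31.809 cm², y = 10.91 cm, Ī = 45.007 cm⁴.
Centroid: ȳ = ΣA·y / ΣA = 6.3074 cm.
Transfer each piece to the centroidal x-axis using Ī + A·d² with d = y − 6.3074:
  rectangular body: d = -1.8074 cm → contributes +811.35 cm⁴
  semicircular cap: d = 4.6025 cm → contributes +718.8 cm⁴
Total I = 1530.1 cm⁴.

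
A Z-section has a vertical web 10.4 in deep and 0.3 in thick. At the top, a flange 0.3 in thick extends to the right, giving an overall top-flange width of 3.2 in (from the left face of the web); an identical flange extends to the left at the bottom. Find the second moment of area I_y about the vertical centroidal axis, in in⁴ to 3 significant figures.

Split into non-overlapping primitives; take the origin at the lower-left of the bounding box.
Web: 0.3 × 10.4, A = 3.12 in², x = 3.05 in, Ī = 0.0234 in⁴.
Top flange (beyond web): 2.9 × 0.3, A = 0.87 in², x = 4.65 in, Ī = 0.60973 in⁴.
Bottom flange (beyond web): 2.9 × 0.3, A = 0.87 in², x = 1.45 in, Ī = 0.60973 in⁴.
Centroid: x̄ = ΣA·x / ΣA = 3.05 in.
Transfer each piece to the vertical centroidal axis using Ī + A·d² with d = x − 3.05:
  web: d = 0 in → contributes +0.0234 in⁴
  top flange (beyond web): d = 1.6 in → contributes +2.8369 in⁴
  bottom flange (beyond web): d = -1.6 in → contributes +2.8369 in⁴
Total I = 5.6973 in⁴.

I_y ≈ 5.70 in⁴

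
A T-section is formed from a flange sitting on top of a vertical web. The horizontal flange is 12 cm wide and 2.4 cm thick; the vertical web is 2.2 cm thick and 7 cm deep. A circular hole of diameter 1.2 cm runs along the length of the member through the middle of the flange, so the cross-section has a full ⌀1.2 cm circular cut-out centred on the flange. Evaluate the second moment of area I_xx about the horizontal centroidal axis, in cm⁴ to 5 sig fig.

Break the section into simple shapes (no overlaps), measuring from the bottom-left corner of the bounding box.
Flange: 12 × 2.4, A = 28.8 cm², y = 8.2 cm, Ī = 13.824 cm⁴.
Web: 2.2 × 7, A = 15.4 cm², y = 3.5 cm, Ī = 62.88333 cm⁴.
Hole (subtracted): ⌀1.2, A = 1.130973 cm², y = 8.2 cm, Ī = 0.1017876 cm⁴.
Centroid: ȳ = ΣA·y / ΣA = 6.519442 cm.
Transfer each piece to the horizontal centroidal axis using Ī + A·d² with d = y − 6.519442:
  flange: d = 1.680558 cm → contributes +95.16313 cm⁴
  web: d = -3.019442 cm → contributes +203.2856 cm⁴
  hole: d = 1.680558 cm → contributes −3.295968 cm⁴
Total I = 295.1528 cm⁴.

I_xx ≈ 295.15 cm⁴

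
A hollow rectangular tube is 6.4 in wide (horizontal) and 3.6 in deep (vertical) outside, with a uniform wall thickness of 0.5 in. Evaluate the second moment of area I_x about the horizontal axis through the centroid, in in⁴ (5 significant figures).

Decompose the section into non-overlapping parts with the origin at the bottom-left of its bounding rectangle.
Outer rectangle: 6.4 × 3.6, A = 23.04 in², y = 1.8 in, Ī = 24.8832 in⁴.
Inner void (subtracted): 5.4 × 2.6, A = 14.04 in², y = 1.8 in, Ī = 7.9092 in⁴.
By symmetry the centroid is at mid-height, ȳ = 1.8 in.
All pieces are centred on the horizontal axis through the centroid, so I = ΣĪ (holes subtracted) = 16.974 in⁴.

I_x ≈ 16.974 in⁴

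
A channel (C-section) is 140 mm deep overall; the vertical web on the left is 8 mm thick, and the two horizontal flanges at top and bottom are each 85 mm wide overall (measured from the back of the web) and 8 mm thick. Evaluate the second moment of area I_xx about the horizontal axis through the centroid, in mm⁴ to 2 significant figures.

I_xx ≈ 7.2 × 10⁶ mm⁴

Break the section into simple shapes (no overlaps), measuring from the bottom-left corner of the bounding box.
Web: 8 × 140, A = 1 120 mm², y = 70 mm, Ī = 1 829 333 mm⁴.
Top flange (beyond web): 77 × 8, A = 616 mm², y = 136 mm, Ī = 3 285 mm⁴.
Bottom flange (beyond web): 77 × 8, A = 616 mm², y = 4 mm, Ī = 3 285 mm⁴.
By symmetry the centroid is at mid-height, ȳ = 70 mm.
Transfer each piece to the horizontal axis through the centroid using Ī + A·d² with d = y − 70:
  web: d = 0 mm → contributes +1 829 333 mm⁴
  top flange (beyond web): d = 66 mm → contributes +2 686 581 mm⁴
  bottom flange (beyond web): d = -66 mm → contributes +2 686 581 mm⁴
Total I = 7 202 496 mm⁴.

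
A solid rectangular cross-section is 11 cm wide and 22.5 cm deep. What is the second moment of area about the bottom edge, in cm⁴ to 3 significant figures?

I_base ≈ 4.18 × 10⁴ cm⁴

The section: 11 × 22.5, A = 247.5 cm², y = 11.25 cm, Ī = 10 441 cm⁴.
Transfer it to the base of the section using Ī + A·d² with d = y − 0:
  the section: d = 11.25 cm → contributes +41 766 cm⁴
Total I = 41 766 cm⁴.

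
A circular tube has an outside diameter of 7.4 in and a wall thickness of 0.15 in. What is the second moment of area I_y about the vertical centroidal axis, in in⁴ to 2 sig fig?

Split into non-overlapping primitives; take the origin at the lower-left of the bounding box.
Outer circle: ⌀7.4, A = 43.01 in², x = 3.7 in, Ī = 147.2 in⁴.
Bore (subtracted): ⌀7.1, A = 39.59 in², x = 3.7 in, Ī = 124.7 in⁴.
By symmetry the centroid is at mid-width, x̄ = 3.7 in.
All pieces are centred on the vertical centroidal axis, so I = ΣĪ (holes subtracted) = 22.46 in⁴.

I_y ≈ 22 in⁴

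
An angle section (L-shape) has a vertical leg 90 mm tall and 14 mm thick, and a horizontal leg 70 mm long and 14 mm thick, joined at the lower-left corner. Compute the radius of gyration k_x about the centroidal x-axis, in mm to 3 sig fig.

k_x ≈ 27.6 mm

Decompose the section into non-overlapping parts with the origin at the bottom-left of its bounding rectangle.
Vertical leg: 14 × 90, A = 1 260 mm², y = 45 mm, Ī = 850 500 mm⁴.
Horizontal leg (remainder): 56 × 14, A = 784 mm², y = 7 mm, Ī = 12 805 mm⁴.
Centroid: ȳ = ΣA·y / ΣA = 30.425 mm.
Transfer each piece to the centroidal x-axis using Ī + A·d² with d = y − 30.425:
  vertical leg: d = 14.575 mm → contributes +1 118 175 mm⁴
  horizontal leg (remainder): d = -23.425 mm → contributes +442 998 mm⁴
Total I = 1 561 173 mm⁴.
Radius of gyration: k = √(I/A) = √(1 561 173 / 2 044) = 27.637 mm.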